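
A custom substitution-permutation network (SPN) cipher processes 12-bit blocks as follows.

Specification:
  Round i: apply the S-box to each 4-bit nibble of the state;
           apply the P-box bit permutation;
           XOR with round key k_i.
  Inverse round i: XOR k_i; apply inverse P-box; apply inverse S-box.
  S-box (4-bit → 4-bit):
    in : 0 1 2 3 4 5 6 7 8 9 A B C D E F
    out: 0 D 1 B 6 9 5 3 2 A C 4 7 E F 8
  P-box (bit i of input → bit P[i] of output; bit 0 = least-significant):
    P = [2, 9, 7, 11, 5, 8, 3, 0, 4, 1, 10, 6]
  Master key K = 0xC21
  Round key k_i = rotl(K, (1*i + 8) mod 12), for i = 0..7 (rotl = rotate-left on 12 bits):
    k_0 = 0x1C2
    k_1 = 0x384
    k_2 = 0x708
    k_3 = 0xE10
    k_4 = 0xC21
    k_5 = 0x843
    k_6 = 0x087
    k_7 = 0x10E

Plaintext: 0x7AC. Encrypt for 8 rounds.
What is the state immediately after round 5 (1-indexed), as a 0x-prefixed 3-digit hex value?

s_0 = plaintext = 0x7AC
s_1 = Round(s_0, k_0) = 0x35D
s_2 = Round(s_1, k_1) = 0x977
s_3 = Round(s_2, k_2) = 0x46E
s_4 = Round(s_3, k_3) = 0x0BE
s_5 = Round(s_4, k_4) = 0x6AD
s_6 = Round(s_5, k_5) = 0x6DA
s_7 = Round(s_6, k_6) = 0xD1E
s_8 = Round(s_7, k_7) = 0xFE1

0x6AD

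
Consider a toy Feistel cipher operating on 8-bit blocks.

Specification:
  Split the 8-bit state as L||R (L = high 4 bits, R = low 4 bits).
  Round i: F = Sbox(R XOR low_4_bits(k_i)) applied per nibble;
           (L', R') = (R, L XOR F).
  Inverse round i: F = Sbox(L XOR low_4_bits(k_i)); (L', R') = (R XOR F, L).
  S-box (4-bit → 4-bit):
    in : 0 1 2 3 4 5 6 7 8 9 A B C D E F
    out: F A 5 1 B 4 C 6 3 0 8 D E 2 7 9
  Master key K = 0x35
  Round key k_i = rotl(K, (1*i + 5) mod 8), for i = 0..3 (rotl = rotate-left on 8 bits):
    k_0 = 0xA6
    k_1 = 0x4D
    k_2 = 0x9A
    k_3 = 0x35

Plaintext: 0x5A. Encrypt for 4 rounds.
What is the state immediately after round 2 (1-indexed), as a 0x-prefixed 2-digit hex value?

s_0 = plaintext = 0x5A
s_1 = Round(s_0, k_0) = 0xAB
s_2 = Round(s_1, k_1) = 0xB6
s_3 = Round(s_2, k_2) = 0x65
s_4 = Round(s_3, k_3) = 0x59

0xB6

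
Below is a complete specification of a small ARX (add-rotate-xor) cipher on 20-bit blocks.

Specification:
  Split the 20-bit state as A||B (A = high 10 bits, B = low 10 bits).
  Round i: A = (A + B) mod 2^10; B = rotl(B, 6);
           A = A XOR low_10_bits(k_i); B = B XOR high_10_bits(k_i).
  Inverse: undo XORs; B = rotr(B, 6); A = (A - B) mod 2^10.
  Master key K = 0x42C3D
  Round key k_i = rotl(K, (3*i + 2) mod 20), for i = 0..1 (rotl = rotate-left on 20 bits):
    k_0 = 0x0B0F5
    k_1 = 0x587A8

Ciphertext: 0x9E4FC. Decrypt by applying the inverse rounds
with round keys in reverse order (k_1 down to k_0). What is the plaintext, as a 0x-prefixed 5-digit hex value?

s_0 = ciphertext = 0x9E4FC
s_1 = InvRound(s_0, k_1) = 0xFEDD6
s_2 = InvRound(s_1, k_0) = 0xD9FA7

0xD9FA7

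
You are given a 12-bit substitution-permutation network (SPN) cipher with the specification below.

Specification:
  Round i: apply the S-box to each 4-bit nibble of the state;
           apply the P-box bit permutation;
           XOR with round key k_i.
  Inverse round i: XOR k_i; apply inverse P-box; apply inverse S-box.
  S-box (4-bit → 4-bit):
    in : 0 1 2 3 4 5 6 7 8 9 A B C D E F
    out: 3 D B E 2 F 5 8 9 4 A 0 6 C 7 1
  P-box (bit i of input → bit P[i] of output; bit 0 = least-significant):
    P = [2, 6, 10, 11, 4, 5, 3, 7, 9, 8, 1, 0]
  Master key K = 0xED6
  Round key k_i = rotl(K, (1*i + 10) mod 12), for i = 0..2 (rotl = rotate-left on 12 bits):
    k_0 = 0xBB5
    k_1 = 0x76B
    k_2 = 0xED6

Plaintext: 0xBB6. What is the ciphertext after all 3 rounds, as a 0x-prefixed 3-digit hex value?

s_0 = plaintext = 0xBB6
s_1 = Round(s_0, k_0) = 0xFB1
s_2 = Round(s_1, k_1) = 0x96F
s_3 = Round(s_2, k_2) = 0xEC8

0xEC8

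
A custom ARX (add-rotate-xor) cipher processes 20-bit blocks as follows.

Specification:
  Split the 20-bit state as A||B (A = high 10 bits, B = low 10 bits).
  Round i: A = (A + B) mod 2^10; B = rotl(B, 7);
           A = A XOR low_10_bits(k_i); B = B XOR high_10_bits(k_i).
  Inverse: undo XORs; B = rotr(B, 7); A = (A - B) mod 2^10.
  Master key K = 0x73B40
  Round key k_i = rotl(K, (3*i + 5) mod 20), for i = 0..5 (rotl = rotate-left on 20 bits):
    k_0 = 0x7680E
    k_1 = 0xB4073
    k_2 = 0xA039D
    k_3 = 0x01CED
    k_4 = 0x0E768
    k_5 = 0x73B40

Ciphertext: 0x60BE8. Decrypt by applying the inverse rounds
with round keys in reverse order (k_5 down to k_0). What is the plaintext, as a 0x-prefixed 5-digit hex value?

s_0 = ciphertext = 0x60BE8
s_1 = InvRound(s_0, k_5) = 0x63934
s_2 = InvRound(s_1, k_4) = 0x9F06A
s_3 = InvRound(s_2, k_3) = 0xCA768
s_4 = InvRound(s_3, k_2) = 0x5C743
s_5 = InvRound(s_4, k_1) = 0x19C9B
s_6 = InvRound(s_5, k_0) = 0x97E0A

0x97E0A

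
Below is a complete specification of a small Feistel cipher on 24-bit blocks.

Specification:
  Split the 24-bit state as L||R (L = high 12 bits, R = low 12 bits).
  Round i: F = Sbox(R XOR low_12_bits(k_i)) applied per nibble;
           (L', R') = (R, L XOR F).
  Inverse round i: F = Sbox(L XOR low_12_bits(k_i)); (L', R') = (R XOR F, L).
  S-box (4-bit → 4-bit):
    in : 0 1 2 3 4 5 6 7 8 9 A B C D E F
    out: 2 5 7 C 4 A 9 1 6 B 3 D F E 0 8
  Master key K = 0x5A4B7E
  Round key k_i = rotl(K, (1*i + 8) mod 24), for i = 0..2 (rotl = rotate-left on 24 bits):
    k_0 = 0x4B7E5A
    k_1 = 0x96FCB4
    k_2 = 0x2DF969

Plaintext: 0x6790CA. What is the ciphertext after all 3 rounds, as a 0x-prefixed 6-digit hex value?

0x3D2516

s_0 = plaintext = 0x6790CA
s_1 = Round(s_0, k_0) = 0x0CA6CB
s_2 = Round(s_1, k_1) = 0x6CB3D2
s_3 = Round(s_2, k_2) = 0x3D2516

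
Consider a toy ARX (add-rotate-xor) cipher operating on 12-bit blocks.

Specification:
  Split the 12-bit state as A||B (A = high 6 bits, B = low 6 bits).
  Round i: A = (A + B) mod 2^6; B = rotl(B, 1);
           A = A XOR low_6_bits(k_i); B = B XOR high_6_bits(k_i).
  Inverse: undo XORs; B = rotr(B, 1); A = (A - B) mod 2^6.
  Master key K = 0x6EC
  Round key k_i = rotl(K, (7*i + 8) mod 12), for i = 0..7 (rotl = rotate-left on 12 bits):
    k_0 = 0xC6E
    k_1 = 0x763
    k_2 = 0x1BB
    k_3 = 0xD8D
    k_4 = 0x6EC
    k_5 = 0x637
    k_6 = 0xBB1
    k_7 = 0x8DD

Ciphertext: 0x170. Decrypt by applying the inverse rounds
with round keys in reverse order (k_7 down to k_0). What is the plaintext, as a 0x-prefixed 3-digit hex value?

s_0 = ciphertext = 0x170
s_1 = InvRound(s_0, k_7) = 0xBE9
s_2 = InvRound(s_1, k_6) = 0xEE3
s_3 = InvRound(s_2, k_5) = 0x3FD
s_4 = InvRound(s_3, k_4) = 0x413
s_5 = InvRound(s_4, k_3) = 0xAF2
s_6 = InvRound(s_5, k_2) = 0xD9A
s_7 = InvRound(s_6, k_1) = 0xCA3
s_8 = InvRound(s_7, k_0) = 0x4C9

0x4C9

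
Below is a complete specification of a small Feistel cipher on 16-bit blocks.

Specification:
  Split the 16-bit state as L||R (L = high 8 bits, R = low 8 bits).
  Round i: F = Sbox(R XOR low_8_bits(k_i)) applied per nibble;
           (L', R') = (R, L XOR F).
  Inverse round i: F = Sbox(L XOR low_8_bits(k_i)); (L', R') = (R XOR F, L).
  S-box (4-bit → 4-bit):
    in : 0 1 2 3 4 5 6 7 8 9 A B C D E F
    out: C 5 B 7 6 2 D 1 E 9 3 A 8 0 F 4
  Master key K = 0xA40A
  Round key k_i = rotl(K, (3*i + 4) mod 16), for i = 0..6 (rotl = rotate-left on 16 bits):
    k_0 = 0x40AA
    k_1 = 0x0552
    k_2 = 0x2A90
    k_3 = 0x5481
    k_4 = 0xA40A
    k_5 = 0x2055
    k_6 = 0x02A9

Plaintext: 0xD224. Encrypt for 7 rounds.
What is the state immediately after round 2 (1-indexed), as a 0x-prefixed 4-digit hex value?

s_0 = plaintext = 0xD224
s_1 = Round(s_0, k_0) = 0x243D
s_2 = Round(s_1, k_1) = 0x3DF0
s_3 = Round(s_2, k_2) = 0xF0E1
s_4 = Round(s_3, k_3) = 0xE12C
s_5 = Round(s_4, k_4) = 0x2C5C
s_6 = Round(s_5, k_5) = 0x5CE5
s_7 = Round(s_6, k_6) = 0xE534

0x3DF0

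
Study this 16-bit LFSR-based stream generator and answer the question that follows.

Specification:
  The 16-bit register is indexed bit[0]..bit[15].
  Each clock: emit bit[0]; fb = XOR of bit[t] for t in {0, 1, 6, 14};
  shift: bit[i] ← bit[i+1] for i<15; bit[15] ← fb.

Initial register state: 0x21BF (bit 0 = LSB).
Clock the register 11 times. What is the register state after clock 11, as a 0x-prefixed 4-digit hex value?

reg_0 = 0x21BF
clock 1: out=1, reg = 0x10DF
clock 2: out=1, reg = 0x886F
clock 3: out=1, reg = 0xC437
clock 4: out=1, reg = 0xE21B
clock 5: out=1, reg = 0xF10D
clock 6: out=1, reg = 0x7886
clock 7: out=0, reg = 0x3C43
clock 8: out=1, reg = 0x9E21
clock 9: out=1, reg = 0xCF10
clock 10: out=0, reg = 0xE788
clock 11: out=0, reg = 0xF3C4

0xF3C4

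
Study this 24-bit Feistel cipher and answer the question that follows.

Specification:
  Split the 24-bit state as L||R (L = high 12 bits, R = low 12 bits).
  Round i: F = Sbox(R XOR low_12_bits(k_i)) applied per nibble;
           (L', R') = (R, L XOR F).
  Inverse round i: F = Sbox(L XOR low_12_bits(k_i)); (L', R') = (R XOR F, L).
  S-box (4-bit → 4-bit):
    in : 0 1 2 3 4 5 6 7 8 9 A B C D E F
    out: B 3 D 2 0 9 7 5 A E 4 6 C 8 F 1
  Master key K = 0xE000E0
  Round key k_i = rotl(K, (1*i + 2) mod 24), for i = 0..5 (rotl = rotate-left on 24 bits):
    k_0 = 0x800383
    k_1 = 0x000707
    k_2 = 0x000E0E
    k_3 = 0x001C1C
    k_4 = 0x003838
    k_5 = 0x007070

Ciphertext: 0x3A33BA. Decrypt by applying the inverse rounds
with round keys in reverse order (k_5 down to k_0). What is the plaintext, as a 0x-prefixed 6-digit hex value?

s_0 = ciphertext = 0x3A33BA
s_1 = InvRound(s_0, k_5) = 0x1383A3
s_2 = InvRound(s_1, k_4) = 0xD18138
s_3 = InvRound(s_2, k_3) = 0x288D18
s_4 = InvRound(s_3, k_2) = 0x1BF288
s_5 = InvRound(s_4, k_1) = 0x5E21BF
s_6 = InvRound(s_5, k_0) = 0x6CC5E2

0x6CC5E2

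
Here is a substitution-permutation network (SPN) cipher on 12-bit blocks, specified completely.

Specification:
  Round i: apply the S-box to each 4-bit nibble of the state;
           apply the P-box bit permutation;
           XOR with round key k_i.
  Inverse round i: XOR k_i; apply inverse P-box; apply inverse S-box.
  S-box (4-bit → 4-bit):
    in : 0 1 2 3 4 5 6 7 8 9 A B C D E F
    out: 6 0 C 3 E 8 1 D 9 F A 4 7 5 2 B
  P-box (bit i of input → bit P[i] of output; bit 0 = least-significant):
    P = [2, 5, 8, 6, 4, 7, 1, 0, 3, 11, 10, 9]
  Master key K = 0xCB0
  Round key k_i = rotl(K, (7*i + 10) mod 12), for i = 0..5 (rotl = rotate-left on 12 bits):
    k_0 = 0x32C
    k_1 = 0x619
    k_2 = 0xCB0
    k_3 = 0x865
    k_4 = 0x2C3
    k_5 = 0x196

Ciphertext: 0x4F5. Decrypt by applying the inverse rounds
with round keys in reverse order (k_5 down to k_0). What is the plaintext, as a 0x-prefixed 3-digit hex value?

s_0 = ciphertext = 0x4F5
s_1 = InvRound(s_0, k_5) = 0xB24
s_2 = InvRound(s_1, k_4) = 0xE49
s_3 = InvRound(s_2, k_3) = 0x713
s_4 = InvRound(s_3, k_2) = 0xA40
s_5 = InvRound(s_4, k_1) = 0xC85
s_6 = InvRound(s_5, k_0) = 0x9A0

0x9A0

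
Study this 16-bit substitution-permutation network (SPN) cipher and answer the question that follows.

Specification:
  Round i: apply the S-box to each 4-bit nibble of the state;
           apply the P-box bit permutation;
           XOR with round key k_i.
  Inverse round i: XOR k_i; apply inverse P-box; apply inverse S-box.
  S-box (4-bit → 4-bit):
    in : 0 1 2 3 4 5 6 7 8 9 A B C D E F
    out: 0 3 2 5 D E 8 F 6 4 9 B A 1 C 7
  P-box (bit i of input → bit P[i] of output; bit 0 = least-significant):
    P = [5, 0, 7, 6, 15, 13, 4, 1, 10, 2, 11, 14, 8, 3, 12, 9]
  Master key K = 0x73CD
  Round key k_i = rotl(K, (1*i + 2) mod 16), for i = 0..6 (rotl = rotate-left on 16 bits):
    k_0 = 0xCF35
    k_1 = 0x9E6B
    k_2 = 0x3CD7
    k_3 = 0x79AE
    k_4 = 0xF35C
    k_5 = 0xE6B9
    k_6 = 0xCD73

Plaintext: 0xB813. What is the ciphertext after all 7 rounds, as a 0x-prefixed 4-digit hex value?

s_0 = plaintext = 0xB813
s_1 = Round(s_0, k_0) = 0x6499
s_2 = Round(s_1, k_1) = 0xD0FB
s_3 = Round(s_2, k_2) = 0x9DA6
s_4 = Round(s_3, k_3) = 0xEDEC
s_5 = Round(s_4, k_4) = 0xE50F
s_6 = Round(s_5, k_5) = 0xBC1C
s_7 = Round(s_6, k_6) = 0x2E3E

0x2E3E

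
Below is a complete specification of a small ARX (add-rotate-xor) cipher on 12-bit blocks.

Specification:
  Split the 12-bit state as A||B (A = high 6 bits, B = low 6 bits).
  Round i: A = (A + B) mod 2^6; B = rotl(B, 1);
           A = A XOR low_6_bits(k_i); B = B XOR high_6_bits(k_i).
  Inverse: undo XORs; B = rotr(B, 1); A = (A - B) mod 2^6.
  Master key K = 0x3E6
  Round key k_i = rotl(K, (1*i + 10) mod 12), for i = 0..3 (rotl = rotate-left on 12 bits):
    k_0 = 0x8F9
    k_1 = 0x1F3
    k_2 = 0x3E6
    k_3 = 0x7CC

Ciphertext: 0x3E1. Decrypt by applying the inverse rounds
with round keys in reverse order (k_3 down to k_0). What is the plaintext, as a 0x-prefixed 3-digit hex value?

s_0 = ciphertext = 0x3E1
s_1 = InvRound(s_0, k_3) = 0x91F
s_2 = InvRound(s_1, k_2) = 0xE88
s_3 = InvRound(s_2, k_1) = 0x8A7
s_4 = InvRound(s_3, k_0) = 0x642

0x642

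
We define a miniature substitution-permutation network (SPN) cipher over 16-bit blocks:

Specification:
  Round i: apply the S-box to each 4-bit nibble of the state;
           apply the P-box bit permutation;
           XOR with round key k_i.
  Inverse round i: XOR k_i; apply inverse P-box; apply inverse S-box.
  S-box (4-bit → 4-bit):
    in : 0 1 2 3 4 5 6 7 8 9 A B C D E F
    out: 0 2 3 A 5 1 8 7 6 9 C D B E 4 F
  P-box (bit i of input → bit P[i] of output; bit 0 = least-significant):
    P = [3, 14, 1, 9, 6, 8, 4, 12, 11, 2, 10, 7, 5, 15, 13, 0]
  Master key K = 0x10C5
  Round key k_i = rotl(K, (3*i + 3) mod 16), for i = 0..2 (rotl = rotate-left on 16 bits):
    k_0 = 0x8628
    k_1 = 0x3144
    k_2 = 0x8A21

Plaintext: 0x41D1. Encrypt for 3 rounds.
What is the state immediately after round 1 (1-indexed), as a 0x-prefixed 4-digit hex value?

s_0 = plaintext = 0x41D1
s_1 = Round(s_0, k_0) = 0xF71C
s_2 = Round(s_1, k_1) = 0xDE69
s_3 = Round(s_2, k_2) = 0x3C28

0xF71C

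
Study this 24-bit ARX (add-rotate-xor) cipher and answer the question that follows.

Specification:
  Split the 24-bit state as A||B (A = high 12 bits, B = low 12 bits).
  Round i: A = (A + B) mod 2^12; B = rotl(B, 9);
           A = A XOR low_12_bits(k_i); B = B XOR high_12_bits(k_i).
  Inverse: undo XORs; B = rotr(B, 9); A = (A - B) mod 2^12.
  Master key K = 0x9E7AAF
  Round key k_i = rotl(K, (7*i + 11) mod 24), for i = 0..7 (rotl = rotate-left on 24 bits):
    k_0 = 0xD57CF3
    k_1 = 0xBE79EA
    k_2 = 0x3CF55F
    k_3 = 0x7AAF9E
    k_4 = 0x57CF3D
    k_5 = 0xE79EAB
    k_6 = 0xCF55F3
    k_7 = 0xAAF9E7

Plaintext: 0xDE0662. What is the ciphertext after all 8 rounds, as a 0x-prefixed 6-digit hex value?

0x52A84A

s_0 = plaintext = 0xDE0662
s_1 = Round(s_0, k_0) = 0x8B199B
s_2 = Round(s_1, k_1) = 0xBA6CD4
s_3 = Round(s_2, k_2) = 0xD25A55
s_4 = Round(s_3, k_3) = 0x8E4CE0
s_5 = Round(s_4, k_4) = 0xAF94E0
s_6 = Round(s_5, k_5) = 0x172EE5
s_7 = Round(s_6, k_6) = 0x5A4729
s_8 = Round(s_7, k_7) = 0x52A84A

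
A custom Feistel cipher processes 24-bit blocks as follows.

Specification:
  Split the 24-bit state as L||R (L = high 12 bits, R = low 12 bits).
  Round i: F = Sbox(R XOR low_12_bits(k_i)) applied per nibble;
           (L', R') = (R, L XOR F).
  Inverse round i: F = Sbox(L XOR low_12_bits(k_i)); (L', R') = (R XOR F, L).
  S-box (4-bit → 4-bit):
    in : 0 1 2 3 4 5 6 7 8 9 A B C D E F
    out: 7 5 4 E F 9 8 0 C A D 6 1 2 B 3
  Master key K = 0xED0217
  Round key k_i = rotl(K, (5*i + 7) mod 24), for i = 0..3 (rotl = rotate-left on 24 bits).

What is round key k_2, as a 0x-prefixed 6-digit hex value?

K = 0xED0217
k_0 = rotl(K, (5*0+7) mod 24) = rotl(K, 7) = 0x810BF6
k_1 = rotl(K, (5*1+7) mod 24) = rotl(K, 12) = 0x217ED0
k_2 = rotl(K, (5*2+7) mod 24) = rotl(K, 17) = 0x2FDA04

0x2FDA04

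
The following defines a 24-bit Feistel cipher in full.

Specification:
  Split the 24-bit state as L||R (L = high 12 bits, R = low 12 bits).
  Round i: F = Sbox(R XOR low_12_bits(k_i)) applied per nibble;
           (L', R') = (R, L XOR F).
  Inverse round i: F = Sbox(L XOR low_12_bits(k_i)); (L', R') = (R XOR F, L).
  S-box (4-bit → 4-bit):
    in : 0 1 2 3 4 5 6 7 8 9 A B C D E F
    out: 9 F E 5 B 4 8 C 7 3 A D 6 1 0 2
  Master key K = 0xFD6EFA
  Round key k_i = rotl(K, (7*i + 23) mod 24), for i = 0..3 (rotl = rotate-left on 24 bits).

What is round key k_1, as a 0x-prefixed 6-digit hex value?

K = 0xFD6EFA
k_0 = rotl(K, (7*0+23) mod 24) = rotl(K, 23) = 0x7EB77D
k_1 = rotl(K, (7*1+23) mod 24) = rotl(K, 6) = 0x5BBEBF

0x5BBEBF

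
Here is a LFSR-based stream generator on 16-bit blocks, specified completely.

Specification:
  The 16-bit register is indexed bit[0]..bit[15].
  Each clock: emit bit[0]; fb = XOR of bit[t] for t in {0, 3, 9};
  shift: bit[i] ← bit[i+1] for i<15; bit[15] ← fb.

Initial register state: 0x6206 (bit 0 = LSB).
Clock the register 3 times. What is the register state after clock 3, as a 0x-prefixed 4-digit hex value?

0xEC40

reg_0 = 0x6206
clock 1: out=0, reg = 0xB103
clock 2: out=1, reg = 0xD881
clock 3: out=1, reg = 0xEC40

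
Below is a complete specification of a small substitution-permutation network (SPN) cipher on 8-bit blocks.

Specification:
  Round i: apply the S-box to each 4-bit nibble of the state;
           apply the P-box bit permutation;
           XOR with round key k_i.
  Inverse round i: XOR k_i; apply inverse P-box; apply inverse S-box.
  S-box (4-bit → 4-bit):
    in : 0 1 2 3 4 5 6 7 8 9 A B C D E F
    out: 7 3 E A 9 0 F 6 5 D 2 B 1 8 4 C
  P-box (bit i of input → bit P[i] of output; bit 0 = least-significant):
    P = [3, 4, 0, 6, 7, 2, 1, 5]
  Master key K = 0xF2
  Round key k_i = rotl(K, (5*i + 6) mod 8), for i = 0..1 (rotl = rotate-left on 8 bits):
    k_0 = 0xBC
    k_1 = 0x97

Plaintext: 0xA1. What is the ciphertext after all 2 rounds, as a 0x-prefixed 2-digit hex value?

s_0 = plaintext = 0xA1
s_1 = Round(s_0, k_0) = 0xA0
s_2 = Round(s_1, k_1) = 0x8A

0x8A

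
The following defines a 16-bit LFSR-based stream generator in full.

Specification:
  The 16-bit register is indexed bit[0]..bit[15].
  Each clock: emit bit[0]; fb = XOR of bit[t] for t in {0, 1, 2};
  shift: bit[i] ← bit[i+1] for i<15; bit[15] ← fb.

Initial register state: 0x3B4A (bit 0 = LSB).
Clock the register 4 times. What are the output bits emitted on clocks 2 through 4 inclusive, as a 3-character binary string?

101

reg_0 = 0x3B4A
clock 1: out=0, reg = 0x9DA5
clock 2: out=1, reg = 0x4ED2
clock 3: out=0, reg = 0xA769
clock 4: out=1, reg = 0xD3B4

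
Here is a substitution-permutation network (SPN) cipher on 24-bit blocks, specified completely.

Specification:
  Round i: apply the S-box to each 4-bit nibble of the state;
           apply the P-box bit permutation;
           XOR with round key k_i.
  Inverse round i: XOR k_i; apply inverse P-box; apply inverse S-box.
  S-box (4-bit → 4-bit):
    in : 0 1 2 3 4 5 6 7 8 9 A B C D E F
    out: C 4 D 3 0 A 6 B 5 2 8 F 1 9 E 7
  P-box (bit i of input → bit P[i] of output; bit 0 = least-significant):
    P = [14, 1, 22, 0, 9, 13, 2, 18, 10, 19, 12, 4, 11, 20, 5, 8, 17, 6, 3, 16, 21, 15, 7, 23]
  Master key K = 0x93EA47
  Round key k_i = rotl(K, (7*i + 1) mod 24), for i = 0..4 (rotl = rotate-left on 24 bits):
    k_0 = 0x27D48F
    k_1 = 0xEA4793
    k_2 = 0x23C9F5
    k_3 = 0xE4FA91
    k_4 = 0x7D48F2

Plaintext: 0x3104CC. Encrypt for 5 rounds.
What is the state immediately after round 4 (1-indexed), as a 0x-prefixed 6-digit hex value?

s_0 = plaintext = 0x3104CC
s_1 = Round(s_0, k_0) = 0x0717A7
s_2 = Round(s_1, k_1) = 0x650360
s_3 = Round(s_2, k_2) = 0x6A6C10
s_4 = Round(s_3, k_3) = 0xB57E34
s_5 = Round(s_4, k_4) = 0xC4F322

0xB57E34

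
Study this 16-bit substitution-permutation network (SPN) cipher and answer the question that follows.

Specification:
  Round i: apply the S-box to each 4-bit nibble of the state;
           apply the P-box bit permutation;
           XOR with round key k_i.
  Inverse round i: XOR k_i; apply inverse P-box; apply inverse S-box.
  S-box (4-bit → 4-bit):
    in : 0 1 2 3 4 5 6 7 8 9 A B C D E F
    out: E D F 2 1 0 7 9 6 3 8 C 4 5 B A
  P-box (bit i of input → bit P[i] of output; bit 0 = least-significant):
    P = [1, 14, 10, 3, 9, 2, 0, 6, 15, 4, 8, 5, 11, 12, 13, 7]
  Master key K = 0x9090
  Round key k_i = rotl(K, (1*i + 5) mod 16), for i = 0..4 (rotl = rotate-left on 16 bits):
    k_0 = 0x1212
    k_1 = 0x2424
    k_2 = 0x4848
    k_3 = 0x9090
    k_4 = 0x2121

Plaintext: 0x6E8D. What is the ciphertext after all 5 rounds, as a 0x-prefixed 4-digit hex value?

0xB4DB

s_0 = plaintext = 0x6E8D
s_1 = Round(s_0, k_0) = 0xAE25
s_2 = Round(s_1, k_1) = 0xA6D1
s_3 = Round(s_2, k_2) = 0xCFD3
s_4 = Round(s_3, k_3) = 0xF2A1
s_5 = Round(s_4, k_4) = 0xB4DB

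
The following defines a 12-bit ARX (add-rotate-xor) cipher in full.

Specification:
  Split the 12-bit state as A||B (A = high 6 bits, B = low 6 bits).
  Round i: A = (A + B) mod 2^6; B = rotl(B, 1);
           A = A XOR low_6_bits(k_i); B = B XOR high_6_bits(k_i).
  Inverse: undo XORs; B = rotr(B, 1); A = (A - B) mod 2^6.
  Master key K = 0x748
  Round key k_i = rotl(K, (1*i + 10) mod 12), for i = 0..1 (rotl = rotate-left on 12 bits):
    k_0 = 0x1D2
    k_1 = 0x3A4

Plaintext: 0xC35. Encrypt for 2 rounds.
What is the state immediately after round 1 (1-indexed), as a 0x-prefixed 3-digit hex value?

s_0 = plaintext = 0xC35
s_1 = Round(s_0, k_0) = 0xDEC
s_2 = Round(s_1, k_1) = 0x1D7

0xDEC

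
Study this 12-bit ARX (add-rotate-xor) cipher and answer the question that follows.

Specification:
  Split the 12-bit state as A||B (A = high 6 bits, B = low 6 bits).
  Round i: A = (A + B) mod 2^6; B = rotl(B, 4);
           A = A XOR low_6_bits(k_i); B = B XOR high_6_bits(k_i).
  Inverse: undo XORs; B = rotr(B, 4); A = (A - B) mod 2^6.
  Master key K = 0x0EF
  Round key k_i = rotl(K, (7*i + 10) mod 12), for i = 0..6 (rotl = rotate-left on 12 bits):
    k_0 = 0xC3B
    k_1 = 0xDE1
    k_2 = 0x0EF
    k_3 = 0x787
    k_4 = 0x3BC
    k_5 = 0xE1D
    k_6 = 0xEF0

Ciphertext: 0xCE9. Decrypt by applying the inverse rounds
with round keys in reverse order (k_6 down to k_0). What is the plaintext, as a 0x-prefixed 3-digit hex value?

0x096

s_0 = ciphertext = 0xCE9
s_1 = InvRound(s_0, k_6) = 0xE89
s_2 = InvRound(s_1, k_5) = 0x807
s_3 = InvRound(s_2, k_4) = 0xE24
s_4 = InvRound(s_3, k_3) = 0x52B
s_5 = InvRound(s_4, k_2) = 0x662
s_6 = InvRound(s_5, k_1) = 0x8D5
s_7 = InvRound(s_6, k_0) = 0x096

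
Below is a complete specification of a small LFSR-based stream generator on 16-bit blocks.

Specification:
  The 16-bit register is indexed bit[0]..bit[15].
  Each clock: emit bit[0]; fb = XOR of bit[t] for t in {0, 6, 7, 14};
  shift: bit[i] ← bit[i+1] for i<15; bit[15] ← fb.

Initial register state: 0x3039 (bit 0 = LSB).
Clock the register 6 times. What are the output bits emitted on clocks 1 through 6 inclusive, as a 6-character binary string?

reg_0 = 0x3039
clock 1: out=1, reg = 0x981C
clock 2: out=0, reg = 0x4C0E
clock 3: out=0, reg = 0xA607
clock 4: out=1, reg = 0xD303
clock 5: out=1, reg = 0x6981
clock 6: out=1, reg = 0xB4C0

100111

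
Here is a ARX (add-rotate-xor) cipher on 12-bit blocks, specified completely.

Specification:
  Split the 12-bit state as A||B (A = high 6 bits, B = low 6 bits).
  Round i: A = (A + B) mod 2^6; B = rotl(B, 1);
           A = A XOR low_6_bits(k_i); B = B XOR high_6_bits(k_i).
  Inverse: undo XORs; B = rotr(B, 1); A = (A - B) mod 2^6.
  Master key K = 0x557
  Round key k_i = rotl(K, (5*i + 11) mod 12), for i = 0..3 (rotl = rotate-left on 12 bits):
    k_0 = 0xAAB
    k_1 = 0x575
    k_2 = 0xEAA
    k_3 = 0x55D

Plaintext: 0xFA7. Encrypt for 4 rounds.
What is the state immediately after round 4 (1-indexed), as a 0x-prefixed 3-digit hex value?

s_0 = plaintext = 0xFA7
s_1 = Round(s_0, k_0) = 0x3A5
s_2 = Round(s_1, k_1) = 0x19E
s_3 = Round(s_2, k_2) = 0x386
s_4 = Round(s_3, k_3) = 0x259

0x259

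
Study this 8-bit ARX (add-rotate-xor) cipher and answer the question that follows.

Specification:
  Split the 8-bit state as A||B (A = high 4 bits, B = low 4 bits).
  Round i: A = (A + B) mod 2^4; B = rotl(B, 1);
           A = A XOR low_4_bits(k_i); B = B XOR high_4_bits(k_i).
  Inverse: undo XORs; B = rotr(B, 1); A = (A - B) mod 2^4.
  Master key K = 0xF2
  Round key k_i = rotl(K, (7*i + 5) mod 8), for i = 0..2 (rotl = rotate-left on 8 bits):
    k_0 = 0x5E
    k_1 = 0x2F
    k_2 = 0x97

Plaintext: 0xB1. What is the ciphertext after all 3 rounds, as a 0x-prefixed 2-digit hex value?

0x50

s_0 = plaintext = 0xB1
s_1 = Round(s_0, k_0) = 0x27
s_2 = Round(s_1, k_1) = 0x6C
s_3 = Round(s_2, k_2) = 0x50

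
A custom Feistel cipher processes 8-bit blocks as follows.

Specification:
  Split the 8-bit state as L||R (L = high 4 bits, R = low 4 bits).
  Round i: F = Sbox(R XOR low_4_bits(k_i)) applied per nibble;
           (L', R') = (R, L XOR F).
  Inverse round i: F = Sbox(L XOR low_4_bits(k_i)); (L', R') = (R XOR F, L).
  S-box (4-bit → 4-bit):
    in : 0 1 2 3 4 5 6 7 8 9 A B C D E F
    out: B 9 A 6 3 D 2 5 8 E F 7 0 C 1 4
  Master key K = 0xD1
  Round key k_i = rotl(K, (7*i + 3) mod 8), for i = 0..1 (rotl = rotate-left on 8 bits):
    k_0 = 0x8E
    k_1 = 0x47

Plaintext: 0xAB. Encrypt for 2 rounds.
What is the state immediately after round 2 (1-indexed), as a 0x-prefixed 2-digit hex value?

0x70

s_0 = plaintext = 0xAB
s_1 = Round(s_0, k_0) = 0xB7
s_2 = Round(s_1, k_1) = 0x70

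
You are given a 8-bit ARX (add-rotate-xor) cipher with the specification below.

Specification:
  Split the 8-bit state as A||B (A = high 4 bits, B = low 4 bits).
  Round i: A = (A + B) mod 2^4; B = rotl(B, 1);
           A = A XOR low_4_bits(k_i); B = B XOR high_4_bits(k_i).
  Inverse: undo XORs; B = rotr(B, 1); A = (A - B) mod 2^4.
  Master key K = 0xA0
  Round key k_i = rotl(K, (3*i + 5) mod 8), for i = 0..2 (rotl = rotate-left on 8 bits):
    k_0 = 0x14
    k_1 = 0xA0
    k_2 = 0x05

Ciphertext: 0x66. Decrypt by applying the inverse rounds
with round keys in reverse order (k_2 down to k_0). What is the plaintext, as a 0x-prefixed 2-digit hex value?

0x2E

s_0 = ciphertext = 0x66
s_1 = InvRound(s_0, k_2) = 0x03
s_2 = InvRound(s_1, k_1) = 0x4C
s_3 = InvRound(s_2, k_0) = 0x2E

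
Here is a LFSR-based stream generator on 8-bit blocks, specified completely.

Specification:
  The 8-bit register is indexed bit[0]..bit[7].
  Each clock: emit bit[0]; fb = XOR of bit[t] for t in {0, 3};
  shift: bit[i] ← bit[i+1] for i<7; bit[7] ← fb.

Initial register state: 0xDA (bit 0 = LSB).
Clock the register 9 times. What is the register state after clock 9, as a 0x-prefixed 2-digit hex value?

reg_0 = 0xDA
clock 1: out=0, reg = 0xED
clock 2: out=1, reg = 0x76
clock 3: out=0, reg = 0x3B
clock 4: out=1, reg = 0x1D
clock 5: out=1, reg = 0x0E
clock 6: out=0, reg = 0x87
clock 7: out=1, reg = 0xC3
clock 8: out=1, reg = 0xE1
clock 9: out=1, reg = 0xF0

0xF0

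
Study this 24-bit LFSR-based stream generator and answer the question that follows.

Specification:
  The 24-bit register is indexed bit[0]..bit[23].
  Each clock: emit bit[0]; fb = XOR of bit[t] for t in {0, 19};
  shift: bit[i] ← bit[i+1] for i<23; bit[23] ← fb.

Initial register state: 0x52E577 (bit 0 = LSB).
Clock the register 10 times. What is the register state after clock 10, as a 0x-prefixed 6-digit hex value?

reg_0 = 0x52E577
clock 1: out=1, reg = 0xA972BB
clock 2: out=1, reg = 0x54B95D
clock 3: out=1, reg = 0xAA5CAE
clock 4: out=0, reg = 0xD52E57
clock 5: out=1, reg = 0xEA972B
clock 6: out=1, reg = 0x754B95
clock 7: out=1, reg = 0xBAA5CA
clock 8: out=0, reg = 0xDD52E5
clock 9: out=1, reg = 0x6EA972
clock 10: out=0, reg = 0xB754B9

0xB754B9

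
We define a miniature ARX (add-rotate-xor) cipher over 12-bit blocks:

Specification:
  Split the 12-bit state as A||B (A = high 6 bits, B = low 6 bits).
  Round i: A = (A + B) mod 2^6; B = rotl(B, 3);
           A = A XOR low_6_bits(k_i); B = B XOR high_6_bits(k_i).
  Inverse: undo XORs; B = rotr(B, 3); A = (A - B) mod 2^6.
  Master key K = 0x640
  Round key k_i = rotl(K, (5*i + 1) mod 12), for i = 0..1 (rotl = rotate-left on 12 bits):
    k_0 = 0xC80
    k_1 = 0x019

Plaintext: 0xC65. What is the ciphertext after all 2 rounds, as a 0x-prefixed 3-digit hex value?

s_0 = plaintext = 0xC65
s_1 = Round(s_0, k_0) = 0x59E
s_2 = Round(s_1, k_1) = 0xB73

0xB73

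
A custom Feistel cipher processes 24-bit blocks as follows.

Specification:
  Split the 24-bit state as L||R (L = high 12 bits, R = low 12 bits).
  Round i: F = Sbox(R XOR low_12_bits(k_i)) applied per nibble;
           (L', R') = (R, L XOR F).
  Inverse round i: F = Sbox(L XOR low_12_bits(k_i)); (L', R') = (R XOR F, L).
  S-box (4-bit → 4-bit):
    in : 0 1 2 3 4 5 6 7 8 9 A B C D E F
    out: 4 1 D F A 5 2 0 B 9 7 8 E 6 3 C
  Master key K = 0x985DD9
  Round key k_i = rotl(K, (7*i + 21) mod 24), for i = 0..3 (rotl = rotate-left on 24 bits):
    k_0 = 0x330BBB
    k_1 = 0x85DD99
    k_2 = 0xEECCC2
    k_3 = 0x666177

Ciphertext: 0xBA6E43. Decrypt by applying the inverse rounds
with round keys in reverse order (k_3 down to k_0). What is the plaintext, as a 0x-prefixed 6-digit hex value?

s_0 = ciphertext = 0xBA6E43
s_1 = InvRound(s_0, k_3) = 0x922BA6
s_2 = InvRound(s_1, k_2) = 0xE92922
s_3 = InvRound(s_2, k_1) = 0x66AE92
s_4 = InvRound(s_3, k_0) = 0x8F366A

0x8F366A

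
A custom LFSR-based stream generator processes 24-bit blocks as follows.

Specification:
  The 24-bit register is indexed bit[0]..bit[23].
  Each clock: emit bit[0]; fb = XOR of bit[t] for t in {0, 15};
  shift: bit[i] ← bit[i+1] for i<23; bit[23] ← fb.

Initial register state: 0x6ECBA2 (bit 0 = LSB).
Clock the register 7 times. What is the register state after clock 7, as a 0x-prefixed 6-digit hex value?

reg_0 = 0x6ECBA2
clock 1: out=0, reg = 0xB765D1
clock 2: out=1, reg = 0xDBB2E8
clock 3: out=0, reg = 0xEDD974
clock 4: out=0, reg = 0xF6ECBA
clock 5: out=0, reg = 0xFB765D
clock 6: out=1, reg = 0xFDBB2E
clock 7: out=0, reg = 0xFEDD97

0xFEDD97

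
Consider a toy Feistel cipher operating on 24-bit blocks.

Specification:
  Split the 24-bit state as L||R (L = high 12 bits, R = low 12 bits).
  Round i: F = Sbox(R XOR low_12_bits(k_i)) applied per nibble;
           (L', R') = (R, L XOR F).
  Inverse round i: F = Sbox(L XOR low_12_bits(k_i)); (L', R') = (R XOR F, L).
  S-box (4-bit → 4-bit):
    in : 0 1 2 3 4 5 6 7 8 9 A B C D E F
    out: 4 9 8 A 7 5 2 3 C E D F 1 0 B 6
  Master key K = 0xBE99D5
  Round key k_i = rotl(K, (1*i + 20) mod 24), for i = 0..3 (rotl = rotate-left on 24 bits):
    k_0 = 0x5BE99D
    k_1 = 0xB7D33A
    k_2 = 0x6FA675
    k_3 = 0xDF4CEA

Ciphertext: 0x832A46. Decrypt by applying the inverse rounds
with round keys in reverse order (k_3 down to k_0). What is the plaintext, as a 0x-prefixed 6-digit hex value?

s_0 = ciphertext = 0x832A46
s_1 = InvRound(s_0, k_3) = 0xD4A832
s_2 = InvRound(s_1, k_2) = 0x794D4A
s_3 = InvRound(s_2, k_1) = 0xA91794
s_4 = InvRound(s_3, k_0) = 0xDD5A91

0xDD5A91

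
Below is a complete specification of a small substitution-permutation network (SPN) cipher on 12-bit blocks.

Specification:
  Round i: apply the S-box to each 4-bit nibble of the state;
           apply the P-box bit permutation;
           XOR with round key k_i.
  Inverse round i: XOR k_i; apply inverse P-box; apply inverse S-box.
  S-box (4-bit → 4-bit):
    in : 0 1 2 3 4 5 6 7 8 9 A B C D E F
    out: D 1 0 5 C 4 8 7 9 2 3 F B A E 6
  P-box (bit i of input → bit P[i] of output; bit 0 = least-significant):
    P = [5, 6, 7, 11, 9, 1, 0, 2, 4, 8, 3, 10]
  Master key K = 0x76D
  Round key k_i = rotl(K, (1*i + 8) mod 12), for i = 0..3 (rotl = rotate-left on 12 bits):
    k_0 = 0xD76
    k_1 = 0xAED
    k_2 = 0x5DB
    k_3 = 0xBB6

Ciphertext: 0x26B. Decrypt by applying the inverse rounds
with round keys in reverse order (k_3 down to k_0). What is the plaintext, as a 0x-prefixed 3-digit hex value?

0x50A

s_0 = ciphertext = 0x26B
s_1 = InvRound(s_0, k_3) = 0x74E
s_2 = InvRound(s_1, k_2) = 0x105
s_3 = InvRound(s_2, k_1) = 0xF1B
s_4 = InvRound(s_3, k_0) = 0x50A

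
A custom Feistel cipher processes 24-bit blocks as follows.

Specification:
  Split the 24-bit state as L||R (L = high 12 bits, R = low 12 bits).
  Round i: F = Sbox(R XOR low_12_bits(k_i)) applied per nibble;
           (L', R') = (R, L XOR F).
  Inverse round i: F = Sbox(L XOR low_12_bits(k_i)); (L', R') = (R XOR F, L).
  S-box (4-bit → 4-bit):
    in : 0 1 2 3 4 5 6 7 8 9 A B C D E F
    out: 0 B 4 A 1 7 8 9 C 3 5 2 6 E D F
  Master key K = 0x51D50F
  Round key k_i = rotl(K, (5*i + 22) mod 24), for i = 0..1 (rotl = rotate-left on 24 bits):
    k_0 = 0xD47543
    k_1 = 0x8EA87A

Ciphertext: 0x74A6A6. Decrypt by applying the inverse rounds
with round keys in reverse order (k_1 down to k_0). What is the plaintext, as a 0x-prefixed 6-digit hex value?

0x15D906

s_0 = ciphertext = 0x74A6A6
s_1 = InvRound(s_0, k_1) = 0x90674A
s_2 = InvRound(s_1, k_0) = 0x15D906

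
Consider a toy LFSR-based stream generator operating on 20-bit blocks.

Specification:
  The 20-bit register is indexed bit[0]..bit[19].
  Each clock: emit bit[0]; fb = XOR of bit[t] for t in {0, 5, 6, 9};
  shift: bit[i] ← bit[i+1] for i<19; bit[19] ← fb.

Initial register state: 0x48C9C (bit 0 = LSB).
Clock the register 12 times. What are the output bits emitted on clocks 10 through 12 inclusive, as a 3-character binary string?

011

reg_0 = 0x48C9C
clock 1: out=0, reg = 0x2464E
clock 2: out=0, reg = 0x12327
clock 3: out=1, reg = 0x89193
clock 4: out=1, reg = 0xC48C9
clock 5: out=1, reg = 0x62464
clock 6: out=0, reg = 0x31232
clock 7: out=0, reg = 0x18919
clock 8: out=1, reg = 0x8C48C
clock 9: out=0, reg = 0x46246
clock 10: out=0, reg = 0x23123
clock 11: out=1, reg = 0x11891
clock 12: out=1, reg = 0x88C48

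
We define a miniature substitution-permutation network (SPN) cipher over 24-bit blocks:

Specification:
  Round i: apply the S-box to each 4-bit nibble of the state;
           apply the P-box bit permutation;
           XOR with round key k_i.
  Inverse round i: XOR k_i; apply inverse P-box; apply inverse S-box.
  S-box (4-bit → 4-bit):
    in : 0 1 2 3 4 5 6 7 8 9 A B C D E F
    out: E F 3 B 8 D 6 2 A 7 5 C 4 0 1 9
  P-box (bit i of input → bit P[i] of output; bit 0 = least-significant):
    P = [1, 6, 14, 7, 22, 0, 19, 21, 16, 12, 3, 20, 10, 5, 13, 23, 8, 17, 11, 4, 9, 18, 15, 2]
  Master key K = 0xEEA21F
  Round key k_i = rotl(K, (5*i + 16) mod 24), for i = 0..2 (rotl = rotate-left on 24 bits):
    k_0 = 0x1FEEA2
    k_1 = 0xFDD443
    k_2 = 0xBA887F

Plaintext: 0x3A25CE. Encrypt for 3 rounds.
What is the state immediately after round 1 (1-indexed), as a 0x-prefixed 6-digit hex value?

0x02E18C

s_0 = plaintext = 0x3A25CE
s_1 = Round(s_0, k_0) = 0x02E18C
s_2 = Round(s_1, k_1) = 0xCA014E
s_3 = Round(s_2, k_2) = 0x0B3155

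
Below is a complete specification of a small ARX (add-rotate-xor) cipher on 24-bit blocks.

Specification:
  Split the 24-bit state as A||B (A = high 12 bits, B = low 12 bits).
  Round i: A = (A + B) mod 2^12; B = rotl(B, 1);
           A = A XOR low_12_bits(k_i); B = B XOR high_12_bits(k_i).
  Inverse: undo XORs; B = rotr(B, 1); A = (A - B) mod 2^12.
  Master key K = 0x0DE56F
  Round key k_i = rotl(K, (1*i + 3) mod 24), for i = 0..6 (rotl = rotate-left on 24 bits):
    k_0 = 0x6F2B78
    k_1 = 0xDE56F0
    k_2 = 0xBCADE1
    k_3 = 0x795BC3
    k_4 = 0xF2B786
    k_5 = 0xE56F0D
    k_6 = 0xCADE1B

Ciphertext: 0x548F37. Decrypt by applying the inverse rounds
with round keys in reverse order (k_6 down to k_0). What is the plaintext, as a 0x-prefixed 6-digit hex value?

0xD4B707

s_0 = ciphertext = 0x548F37
s_1 = InvRound(s_0, k_6) = 0x9861CD
s_2 = InvRound(s_1, k_5) = 0x6BEFCD
s_3 = InvRound(s_2, k_4) = 0x0C5073
s_4 = InvRound(s_3, k_3) = 0x7133F3
s_5 = InvRound(s_4, k_2) = 0xED6C1C
s_6 = InvRound(s_5, k_1) = 0xF2A8FC
s_7 = InvRound(s_6, k_0) = 0xD4B707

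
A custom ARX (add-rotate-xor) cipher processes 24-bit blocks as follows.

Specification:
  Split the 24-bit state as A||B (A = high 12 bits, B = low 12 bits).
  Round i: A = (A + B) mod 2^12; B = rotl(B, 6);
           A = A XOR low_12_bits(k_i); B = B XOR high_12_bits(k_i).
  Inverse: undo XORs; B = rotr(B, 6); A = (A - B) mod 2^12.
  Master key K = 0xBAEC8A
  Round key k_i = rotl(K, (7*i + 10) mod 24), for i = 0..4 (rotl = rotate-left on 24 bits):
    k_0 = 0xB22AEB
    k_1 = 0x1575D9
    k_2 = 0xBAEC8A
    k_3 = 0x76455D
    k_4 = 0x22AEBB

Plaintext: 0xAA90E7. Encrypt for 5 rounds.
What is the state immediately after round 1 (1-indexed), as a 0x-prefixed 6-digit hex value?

s_0 = plaintext = 0xAA90E7
s_1 = Round(s_0, k_0) = 0x17B2E1
s_2 = Round(s_1, k_1) = 0x18591C
s_3 = Round(s_2, k_2) = 0x62BC8A
s_4 = Round(s_3, k_3) = 0x7E85D6
s_5 = Round(s_4, k_4) = 0x3057BD

0x17B2E1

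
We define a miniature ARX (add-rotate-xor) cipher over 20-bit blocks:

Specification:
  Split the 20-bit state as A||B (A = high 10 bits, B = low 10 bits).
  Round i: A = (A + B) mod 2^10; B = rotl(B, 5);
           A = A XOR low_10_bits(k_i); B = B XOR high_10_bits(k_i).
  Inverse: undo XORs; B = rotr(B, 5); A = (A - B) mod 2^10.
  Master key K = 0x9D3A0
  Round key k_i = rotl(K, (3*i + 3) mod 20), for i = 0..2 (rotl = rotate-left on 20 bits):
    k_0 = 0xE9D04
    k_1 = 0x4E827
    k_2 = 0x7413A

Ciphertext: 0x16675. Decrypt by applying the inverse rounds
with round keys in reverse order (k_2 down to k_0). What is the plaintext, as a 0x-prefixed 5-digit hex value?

s_0 = ciphertext = 0x16675
s_1 = InvRound(s_0, k_2) = 0x298BD
s_2 = InvRound(s_1, k_1) = 0xE54EC
s_3 = InvRound(s_2, k_0) = 0x45D7A

0x45D7A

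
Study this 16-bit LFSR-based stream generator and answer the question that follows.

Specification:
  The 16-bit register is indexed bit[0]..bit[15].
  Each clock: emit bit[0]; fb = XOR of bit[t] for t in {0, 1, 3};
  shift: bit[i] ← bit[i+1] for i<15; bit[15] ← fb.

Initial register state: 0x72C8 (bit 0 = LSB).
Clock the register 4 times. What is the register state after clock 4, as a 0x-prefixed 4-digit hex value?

reg_0 = 0x72C8
clock 1: out=0, reg = 0xB964
clock 2: out=0, reg = 0x5CB2
clock 3: out=0, reg = 0xAE59
clock 4: out=1, reg = 0x572C

0x572C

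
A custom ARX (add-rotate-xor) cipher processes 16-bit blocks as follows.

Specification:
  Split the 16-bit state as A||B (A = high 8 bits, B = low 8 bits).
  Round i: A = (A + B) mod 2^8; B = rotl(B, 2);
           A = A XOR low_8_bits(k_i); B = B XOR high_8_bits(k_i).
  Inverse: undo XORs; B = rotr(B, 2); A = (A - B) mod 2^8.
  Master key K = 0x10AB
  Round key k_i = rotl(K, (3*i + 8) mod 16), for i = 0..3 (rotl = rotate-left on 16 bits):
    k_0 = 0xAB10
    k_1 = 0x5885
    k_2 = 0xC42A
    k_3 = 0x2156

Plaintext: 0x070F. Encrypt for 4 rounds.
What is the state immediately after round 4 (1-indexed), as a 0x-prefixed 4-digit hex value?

0x4652

s_0 = plaintext = 0x070F
s_1 = Round(s_0, k_0) = 0x0697
s_2 = Round(s_1, k_1) = 0x1806
s_3 = Round(s_2, k_2) = 0x34DC
s_4 = Round(s_3, k_3) = 0x4652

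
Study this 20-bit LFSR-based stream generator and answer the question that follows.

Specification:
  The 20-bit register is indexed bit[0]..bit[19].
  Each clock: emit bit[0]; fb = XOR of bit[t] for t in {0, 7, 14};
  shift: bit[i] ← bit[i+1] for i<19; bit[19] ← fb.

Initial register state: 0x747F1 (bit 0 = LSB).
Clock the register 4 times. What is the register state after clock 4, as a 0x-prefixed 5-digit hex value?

0x3747F

reg_0 = 0x747F1
clock 1: out=1, reg = 0xBA3F8
clock 2: out=0, reg = 0xDD1FC
clock 3: out=0, reg = 0x6E8FE
clock 4: out=0, reg = 0x3747F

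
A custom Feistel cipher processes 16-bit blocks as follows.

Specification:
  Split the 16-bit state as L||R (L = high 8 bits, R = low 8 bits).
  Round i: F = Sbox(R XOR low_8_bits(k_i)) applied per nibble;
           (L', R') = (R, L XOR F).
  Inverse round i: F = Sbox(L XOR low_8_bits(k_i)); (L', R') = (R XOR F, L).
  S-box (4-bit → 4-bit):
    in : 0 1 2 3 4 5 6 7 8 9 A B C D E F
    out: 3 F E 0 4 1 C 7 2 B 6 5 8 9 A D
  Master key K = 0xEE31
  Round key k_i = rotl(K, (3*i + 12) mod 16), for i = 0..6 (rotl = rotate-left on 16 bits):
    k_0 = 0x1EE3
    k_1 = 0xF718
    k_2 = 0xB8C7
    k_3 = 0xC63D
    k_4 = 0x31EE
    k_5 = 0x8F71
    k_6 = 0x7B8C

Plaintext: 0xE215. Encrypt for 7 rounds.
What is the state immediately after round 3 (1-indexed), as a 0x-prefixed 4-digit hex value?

s_0 = plaintext = 0xE215
s_1 = Round(s_0, k_0) = 0x153E
s_2 = Round(s_1, k_1) = 0x3EF9
s_3 = Round(s_2, k_2) = 0xF934
s_4 = Round(s_3, k_3) = 0x34C2
s_5 = Round(s_4, k_4) = 0xC2DC
s_6 = Round(s_5, k_5) = 0xDCAB
s_7 = Round(s_6, k_6) = 0xAB3B

0xF934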